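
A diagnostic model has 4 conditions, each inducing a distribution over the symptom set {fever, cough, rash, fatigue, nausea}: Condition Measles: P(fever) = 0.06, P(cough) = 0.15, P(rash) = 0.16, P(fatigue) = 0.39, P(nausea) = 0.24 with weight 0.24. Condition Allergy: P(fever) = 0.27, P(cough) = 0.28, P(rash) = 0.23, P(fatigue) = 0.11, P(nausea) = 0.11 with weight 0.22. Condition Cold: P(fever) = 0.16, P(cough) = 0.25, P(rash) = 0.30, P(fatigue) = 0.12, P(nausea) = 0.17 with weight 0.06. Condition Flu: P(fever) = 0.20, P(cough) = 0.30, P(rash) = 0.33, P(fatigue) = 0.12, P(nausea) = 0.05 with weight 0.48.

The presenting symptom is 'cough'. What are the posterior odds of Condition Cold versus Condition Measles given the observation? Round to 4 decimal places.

0.4167

Posterior odds = (w_i f_i(x)) / (w_j f_j(x)); the normalising sum cancels.
Evaluate each component's likelihood at the observed value:
  p_Measles = P(cough | comp) = 0.15
  p_Allergy = P(cough | comp) = 0.28
  p_Cold = P(cough | comp) = 0.25
  p_Flu = P(cough | comp) = 0.30
0.015 / 0.036 ≈ 0.4167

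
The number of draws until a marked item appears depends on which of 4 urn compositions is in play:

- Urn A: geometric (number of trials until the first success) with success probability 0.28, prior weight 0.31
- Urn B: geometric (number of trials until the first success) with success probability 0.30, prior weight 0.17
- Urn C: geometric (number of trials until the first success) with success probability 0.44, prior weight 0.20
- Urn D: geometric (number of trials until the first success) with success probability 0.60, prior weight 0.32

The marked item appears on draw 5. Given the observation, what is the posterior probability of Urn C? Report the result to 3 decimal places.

Apply Bayes' rule: the posterior for each component is proportional to its prior times its likelihood at x.
Geometric probabilities:
  p_A = 0.0752468
  p_B = 0.07203
  p_C = 0.0432718
  p_D = 0.01536
Weight by the priors:
  P(Z=A)·p_A = 0.31 × 0.0752468 = 0.0233265
  P(Z=B)·p_B = 0.17 × 0.07203 = 0.0122451
  P(Z=C)·p_C = 0.20 × 0.0432718 = 0.00865436
  P(Z=D)·p_D = 0.32 × 0.01536 = 0.0049152
Denominator: 0.0233265 + 0.0122451 + 0.00865436 + 0.0049152 = 0.0491412
Responsibility of Urn C: 0.00865436 / 0.0491412 ≈ 0.176

0.176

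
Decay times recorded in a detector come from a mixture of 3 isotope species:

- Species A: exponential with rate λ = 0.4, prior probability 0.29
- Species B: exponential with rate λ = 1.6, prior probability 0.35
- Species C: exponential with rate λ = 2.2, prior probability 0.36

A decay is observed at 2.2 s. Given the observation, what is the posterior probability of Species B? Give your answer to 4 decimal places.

Posterior ∝ prior × likelihood, so P(k | x) ∝ π_k f_k(x); normalise over all components.
Exponential densities:
  L_A = 0.165913
  L_B = 0.0473591
  L_C = 0.0173955
Multiply by the mixture weights:
  π_A·L_A = 0.29 × 0.165913 = 0.0481148
  π_B·L_B = 0.35 × 0.0473591 = 0.0165757
  π_C·L_C = 0.36 × 0.0173955 = 0.00626239
Evidence: 0.0481148 + 0.0165757 + 0.00626239 = 0.0709529
P(Species B | x) ≈ 0.2336

0.2336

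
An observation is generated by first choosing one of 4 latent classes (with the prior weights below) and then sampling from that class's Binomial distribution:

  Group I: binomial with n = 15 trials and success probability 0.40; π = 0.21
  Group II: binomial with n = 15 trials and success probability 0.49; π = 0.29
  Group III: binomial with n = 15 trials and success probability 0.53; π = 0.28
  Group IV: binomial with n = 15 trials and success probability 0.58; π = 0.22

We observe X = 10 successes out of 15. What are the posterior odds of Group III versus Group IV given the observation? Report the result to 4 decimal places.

The posterior odds equal the prior odds times the likelihood ratio: (π_i/π_j)·(f_i(x)/f_j(x)).
Component likelihoods at x = 10 successes out of 15:
  p_I = C(15,10)·0.40^10·0.60^5 = 3003·0.000104858·0.07776 = 0.0244856
  p_II = C(15,10)·0.49^10·0.51^5 = 3003·0.000797923·0.0345025 = 0.0826736
  p_III = C(15,10)·0.53^10·0.47^5 = 3003·0.00174887·0.0229345 = 0.120449
  p_IV = C(15,10)·0.58^10·0.42^5 = 3003·0.00430804·0.0130691 = 0.169076
Odds = (0.28/0.22) × (0.120449/0.169076) = 1.27273 × 0.712396 ≈ 0.9067

0.9067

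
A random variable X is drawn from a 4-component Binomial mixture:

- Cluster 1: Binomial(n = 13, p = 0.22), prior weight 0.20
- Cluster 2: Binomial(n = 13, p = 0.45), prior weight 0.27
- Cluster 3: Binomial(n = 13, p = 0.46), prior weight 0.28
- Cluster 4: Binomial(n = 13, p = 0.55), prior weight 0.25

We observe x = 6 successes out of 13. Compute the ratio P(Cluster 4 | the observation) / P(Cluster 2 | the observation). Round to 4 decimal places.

Posterior odds = (P(Z=i) f_i(x)) / (P(Z=j) f_j(x)); the normalising sum cancels.
Binomial probabilities:
  p_1 = C(13,6)·0.22^6·0.78^7 = 1716·0.00011338·0.175656 = 0.0341756
  p_2 = C(13,6)·0.45^6·0.55^7 = 1716·0.00830377·0.0152244 = 0.216936
  p_3 = C(13,6)·0.46^6·0.54^7 = 1716·0.0094743·0.0133893 = 0.217681
  p_4 = C(13,6)·0.55^6·0.45^7 = 1716·0.0276806·0.00373669 = 0.177493
Posterior odds = (P(Z=4)·p_4) / (P(Z=2)·p_2) = (0.25·0.177493) / (0.27·0.216936) = 0.0443732 / 0.0585727 ≈ 0.7576

0.7576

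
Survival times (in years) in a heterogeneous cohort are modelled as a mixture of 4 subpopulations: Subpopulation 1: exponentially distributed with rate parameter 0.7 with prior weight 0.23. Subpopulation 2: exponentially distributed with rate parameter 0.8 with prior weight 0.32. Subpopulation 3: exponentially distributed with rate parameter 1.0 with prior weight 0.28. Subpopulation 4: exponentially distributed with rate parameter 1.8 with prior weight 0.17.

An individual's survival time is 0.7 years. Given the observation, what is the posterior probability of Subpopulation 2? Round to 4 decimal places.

0.3107

The responsibility of component k is π_k f_k(x) divided by Σ_j π_j f_j(x).
Component likelihoods at x = 0.7 years:
  p_1 = 0.428838
  p_2 = 0.456967
  p_3 = 0.496585
  p_4 = 0.510577
Prior × likelihood for each component:
  π_1·p_1 = 0.23 × 0.428838 = 0.0986328
  π_2·p_2 = 0.32 × 0.456967 = 0.14623
  π_3·p_3 = 0.28 × 0.496585 = 0.139044
  π_4·p_4 = 0.17 × 0.510577 = 0.0867981
Sum: 0.0986328 + 0.14623 + 0.139044 + 0.0867981 = 0.470704
Responsibility of Subpopulation 2: 0.14623 / 0.470704 ≈ 0.3107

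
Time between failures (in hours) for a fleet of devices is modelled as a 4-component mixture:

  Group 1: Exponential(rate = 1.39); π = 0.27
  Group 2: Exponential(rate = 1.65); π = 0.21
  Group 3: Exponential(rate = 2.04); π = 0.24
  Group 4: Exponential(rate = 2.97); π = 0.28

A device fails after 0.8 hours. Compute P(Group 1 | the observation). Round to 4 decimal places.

Apply Bayes' rule: the posterior for each component is proportional to its prior times its likelihood at x.
Component likelihoods at x = 0.8 hours:
  L_1 = 0.457172
  L_2 = 0.440773
  L_3 = 0.398898
  L_4 = 0.275977
Unnormalised posteriors:
  w_1·L_1 = 0.27 × 0.457172 = 0.123436
  w_2·L_2 = 0.21 × 0.440773 = 0.0925624
  w_3·L_3 = 0.24 × 0.398898 = 0.0957355
  w_4·L_4 = 0.28 × 0.275977 = 0.0772735
Evidence: 0.123436 + 0.0925624 + 0.0957355 + 0.0772735 = 0.389008
P(Group 1 | 0.8 hours) ≈ 0.3173

0.3173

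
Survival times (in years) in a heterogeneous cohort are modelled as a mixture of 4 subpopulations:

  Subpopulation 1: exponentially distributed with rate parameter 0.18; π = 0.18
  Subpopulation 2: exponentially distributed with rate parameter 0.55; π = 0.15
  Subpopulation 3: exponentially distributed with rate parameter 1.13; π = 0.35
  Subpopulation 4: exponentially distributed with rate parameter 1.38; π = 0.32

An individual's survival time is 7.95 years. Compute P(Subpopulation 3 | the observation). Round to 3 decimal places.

The responsibility of component k is π_k f_k(x) divided by Σ_j π_j f_j(x).
Exponential densities:
  p_1 = 0.0430326
  p_2 = 0.00694081
  p_3 = 0.000141773
  p_4 = 2.37265e-05
Prior × likelihood for each component:
  π_1·p_1 = 0.18 × 0.0430326 = 0.00774586
  π_2·p_2 = 0.15 × 0.00694081 = 0.00104112
  π_3·p_3 = 0.35 × 0.000141773 = 4.96206e-05
  π_4·p_4 = 0.32 × 2.37265e-05 = 7.59249e-06
Evidence: 0.00774586 + 0.00104112 + 4.96206e-05 + 7.59249e-06 = 0.00884419
So the posterior for Subpopulation 3 is 4.96206e-05 / 0.00884419 ≈ 0.006.

0.006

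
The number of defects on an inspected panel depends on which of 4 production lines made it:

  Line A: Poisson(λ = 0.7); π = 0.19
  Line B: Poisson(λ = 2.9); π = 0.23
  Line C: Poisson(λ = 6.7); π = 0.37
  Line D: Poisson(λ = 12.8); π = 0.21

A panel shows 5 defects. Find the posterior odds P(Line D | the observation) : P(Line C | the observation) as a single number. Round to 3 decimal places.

Only the two components matter; the odds are (π_i f_i(x)) / (π_j f_j(x)).
Evaluate each component's likelihood at the observed value:
  L_A = e^(−0.7)·0.7^5/5! = 0.000695509
  L_B = e^(−2.9)·2.9^5/5! = 0.0940491
  L_C = e^(−6.7)·6.7^5/5! = 0.13849
  L_D = e^(−12.8)·12.8^5/5! = 0.00790495
Odds = (0.21/0.37) × (0.00790495/0.13849) = 0.567568 × 0.0570794 ≈ 0.032

0.032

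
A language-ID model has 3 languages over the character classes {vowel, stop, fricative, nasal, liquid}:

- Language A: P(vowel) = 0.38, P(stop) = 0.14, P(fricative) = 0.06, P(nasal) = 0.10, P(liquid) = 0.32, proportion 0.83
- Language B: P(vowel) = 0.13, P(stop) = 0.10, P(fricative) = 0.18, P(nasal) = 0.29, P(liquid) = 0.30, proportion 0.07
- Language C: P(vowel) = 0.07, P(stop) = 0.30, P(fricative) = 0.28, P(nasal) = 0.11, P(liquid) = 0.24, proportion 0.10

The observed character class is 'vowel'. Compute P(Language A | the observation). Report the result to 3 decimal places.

0.951

P(component k | x) = w_k·f_k(x) / marginal(x), where marginal(x) = Σ_j w_j·f_j(x).
Component likelihoods at x = 'vowel':
  p_A = P(vowel | comp) = 0.38
  p_B = P(vowel | comp) = 0.13
  p_C = P(vowel | comp) = 0.07
Prior × likelihood for each component:
  w_A·p_A = 0.83 × 0.38 = 0.3154
  w_B·p_B = 0.07 × 0.13 = 0.0091
  w_C·p_C = 0.10 × 0.07 = 0.007
Sum: 0.3154 + 0.0091 + 0.007 = 0.3315
P(Language A | the observation) = 0.3154 / 0.3315 ≈ 0.951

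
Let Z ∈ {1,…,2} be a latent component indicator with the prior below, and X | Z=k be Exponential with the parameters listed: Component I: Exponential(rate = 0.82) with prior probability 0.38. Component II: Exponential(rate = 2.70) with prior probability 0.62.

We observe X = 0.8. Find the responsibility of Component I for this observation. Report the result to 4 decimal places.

0.4558

P(component k | x) = w_k·f_k(x) / marginal(x), where marginal(x) = Σ_j w_j·f_j(x).
Evaluate each component's likelihood at the observed value:
  f_I = 0.425517
  f_II = 0.311378
Prior × likelihood for each component:
  w_I·f_I = 0.38 × 0.425517 = 0.161696
  w_II·f_II = 0.62 × 0.311378 = 0.193054
Marginal: 0.161696 + 0.193054 = 0.354751
P(Component I | data) = 0.161696 / 0.354751 ≈ 0.4558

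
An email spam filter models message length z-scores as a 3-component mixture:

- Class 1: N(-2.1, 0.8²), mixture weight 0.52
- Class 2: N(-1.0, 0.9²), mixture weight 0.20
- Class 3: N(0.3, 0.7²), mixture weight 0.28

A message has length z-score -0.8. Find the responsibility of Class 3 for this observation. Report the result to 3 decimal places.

By Bayes' theorem, P(k | x) = π_k f_k(x) / Σ_j π_j f_j(x).
Component likelihoods at x = -0.8:
  p_1 = 0.133173
  p_2 = 0.432458
  p_3 = 0.165803
Weight by the priors:
  π_1·p_1 = 0.52 × 0.133173 = 0.0692499
  π_2·p_2 = 0.20 × 0.432458 = 0.0864917
  π_3·p_3 = 0.28 × 0.165803 = 0.0464247
Evidence: 0.0692499 + 0.0864917 + 0.0464247 = 0.202166
So the posterior for Class 3 is 0.0464247 / 0.202166 ≈ 0.230.

0.230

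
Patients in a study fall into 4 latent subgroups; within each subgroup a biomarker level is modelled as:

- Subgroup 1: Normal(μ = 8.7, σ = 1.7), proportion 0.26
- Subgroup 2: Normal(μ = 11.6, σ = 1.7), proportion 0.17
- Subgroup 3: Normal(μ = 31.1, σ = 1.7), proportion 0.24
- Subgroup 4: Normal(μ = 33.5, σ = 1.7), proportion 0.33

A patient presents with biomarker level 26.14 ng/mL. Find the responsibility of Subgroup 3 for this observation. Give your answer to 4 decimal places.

0.9918

Apply Bayes' rule: the posterior for each component is proportional to its prior times its likelihood at x.
Evaluate each component's likelihood at the observed value:
  L_1 = 3.28953e-24
  L_2 = 3.05866e-17
  L_3 = 0.00332629
  L_4 = 1.99662e-05
Unnormalised posteriors:
  π_1·L_1 = 0.26 × 3.28953e-24 = 8.55278e-25
  π_2·L_2 = 0.17 × 3.05866e-17 = 5.19973e-18
  π_3·L_3 = 0.24 × 0.00332629 = 0.000798309
  π_4·L_4 = 0.33 × 1.99662e-05 = 6.58884e-06
Sum: 8.55278e-25 + 5.19973e-18 + 0.000798309 + 6.58884e-06 = 0.000804897
P(Subgroup 3 | data) = 0.000798309 / 0.000804897 ≈ 0.9918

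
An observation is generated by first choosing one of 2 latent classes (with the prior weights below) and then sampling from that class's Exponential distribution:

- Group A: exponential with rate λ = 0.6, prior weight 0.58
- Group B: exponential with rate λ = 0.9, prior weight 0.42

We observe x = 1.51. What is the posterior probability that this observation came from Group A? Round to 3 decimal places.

0.592

By Bayes' theorem, P(k | x) = P(Z=k) f_k(x) / Σ_j P(Z=j) f_j(x).
Evaluate each component's likelihood at the observed value:
  p_A = 0.242483
  p_B = 0.231226
Unnormalised posteriors:
  P(Z=A)·p_A = 0.58 × 0.242483 = 0.14064
  P(Z=B)·p_B = 0.42 × 0.231226 = 0.0971148
Normaliser: 0.14064 + 0.0971148 = 0.237755
So the posterior for Group A is 0.14064 / 0.237755 ≈ 0.592.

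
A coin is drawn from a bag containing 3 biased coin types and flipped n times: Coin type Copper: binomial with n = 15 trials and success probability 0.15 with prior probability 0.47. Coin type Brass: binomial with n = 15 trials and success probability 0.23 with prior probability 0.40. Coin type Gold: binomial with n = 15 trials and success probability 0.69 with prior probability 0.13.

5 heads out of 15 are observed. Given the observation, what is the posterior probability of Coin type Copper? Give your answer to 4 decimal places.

0.2697

Posterior ∝ prior × likelihood, so P(k | x) ∝ π_k f_k(x); normalise over all components.
Component likelihoods at x = 5 heads out of 15:
  L_Copper = C(15,5)·0.15^5·0.85^10 = 3003·7.59375e-05·0.196874 = 0.0448953
  L_Brass = C(15,5)·0.23^5·0.77^10 = 3003·0.000643634·0.0732668 = 0.141613
  L_Gold = C(15,5)·0.69^5·0.31^10 = 3003·0.156403·8.19628e-06 = 0.00384962
Prior × likelihood for each component:
  π_Copper·L_Copper = 0.47 × 0.0448953 = 0.0211008
  π_Brass·L_Brass = 0.40 × 0.141613 = 0.056645
  π_Gold·L_Gold = 0.13 × 0.00384962 = 0.00050045
Denominator: 0.0211008 + 0.056645 + 0.00050045 = 0.0782463
P(Coin type Copper | the observation) = 0.0211008 / 0.0782463 ≈ 0.2697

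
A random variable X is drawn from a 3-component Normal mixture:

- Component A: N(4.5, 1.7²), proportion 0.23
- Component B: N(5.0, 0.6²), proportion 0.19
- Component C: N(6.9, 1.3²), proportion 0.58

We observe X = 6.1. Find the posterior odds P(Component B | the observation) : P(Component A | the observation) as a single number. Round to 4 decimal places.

The posterior odds equal the prior odds times the likelihood ratio: (π_i/π_j)·(f_i(x)/f_j(x)).
Normal densities:
  L_A = (1/(1.7·√(2π)))·exp(−(6.1−4.5)²/(2·1.7²)) = 0.234672·exp(-0.44291) = 0.150699
  L_B = (1/(0.6·√(2π)))·exp(−(6.1−5.0)²/(2·0.6²)) = 0.664904·exp(-1.68056) = 0.123852
  L_C = (1/(1.3·√(2π)))·exp(−(6.1−6.9)²/(2·1.3²)) = 0.306879·exp(-0.18935) = 0.253941
Posterior odds = (π_B·L_B) / (π_A·L_A) = (0.19·0.123852) / (0.23·0.150699) = 0.0235319 / 0.0346607 ≈ 0.6789

0.6789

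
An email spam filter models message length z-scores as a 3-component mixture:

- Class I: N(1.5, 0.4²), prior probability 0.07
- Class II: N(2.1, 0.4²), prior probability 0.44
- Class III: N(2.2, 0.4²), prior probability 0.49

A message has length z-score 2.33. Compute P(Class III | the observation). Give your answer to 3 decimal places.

0.549

By Bayes' theorem, P(k | x) = w_k f_k(x) / Σ_j w_j f_j(x).
Normal densities:
  f_I = 0.11585
  f_II = 0.845387
  f_III = 0.94605
Multiply by the mixture weights:
  w_I·f_I = 0.07 × 0.11585 = 0.00810949
  w_II·f_II = 0.44 × 0.845387 = 0.37197
  w_III·f_III = 0.49 × 0.94605 = 0.463564
Normaliser: 0.00810949 + 0.37197 + 0.463564 = 0.843644
P(Class III | 2.33) = 0.463564 / 0.843644 ≈ 0.549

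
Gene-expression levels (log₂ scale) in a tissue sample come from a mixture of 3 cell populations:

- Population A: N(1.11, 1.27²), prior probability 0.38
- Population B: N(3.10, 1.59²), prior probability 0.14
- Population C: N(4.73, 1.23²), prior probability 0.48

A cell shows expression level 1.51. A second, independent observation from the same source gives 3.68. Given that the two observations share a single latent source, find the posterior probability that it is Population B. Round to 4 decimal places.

Posterior ∝ prior × likelihood, so P(k | x) ∝ w_k f_k(x); normalise over all components.
Since both observations come from the same component, the likelihood for component k is f_k(x₁)·f_k(x₂).
  f_A = [0.298927] × [0.0405395] = 0.0121184
  f_B = [0.152183] × [0.234757] = 0.035726
  f_C = [0.0105396] × [0.225301] = 0.00237458
Weight by the priors:
  w_A·f_A = 0.38 × 0.0121184 = 0.00460497
  w_B·f_B = 0.14 × 0.035726 = 0.00500164
  w_C·f_C = 0.48 × 0.00237458 = 0.0011398
Sum: 0.00460497 + 0.00500164 + 0.0011398 = 0.0107464
P(Population B | x₁, x₂) ≈ 0.4654

0.4654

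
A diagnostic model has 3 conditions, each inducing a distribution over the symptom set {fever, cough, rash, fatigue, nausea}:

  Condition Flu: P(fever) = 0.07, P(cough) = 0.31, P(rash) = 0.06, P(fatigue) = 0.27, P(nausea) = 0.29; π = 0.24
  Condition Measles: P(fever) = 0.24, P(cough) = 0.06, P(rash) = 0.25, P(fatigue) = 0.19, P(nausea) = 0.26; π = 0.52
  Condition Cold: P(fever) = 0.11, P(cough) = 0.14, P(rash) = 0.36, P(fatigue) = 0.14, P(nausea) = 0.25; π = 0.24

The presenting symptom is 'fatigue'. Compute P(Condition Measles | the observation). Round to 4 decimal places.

P(component k | x) = π_k·f_k(x) / marginal(x), where marginal(x) = Σ_j π_j·f_j(x).
Evaluate each component's likelihood at the observed value:
  L_Flu = P(fatigue | comp) = 0.27
  L_Measles = P(fatigue | comp) = 0.19
  L_Cold = P(fatigue | comp) = 0.14
Weight by the priors:
  π_Flu·L_Flu = 0.24 × 0.27 = 0.0648
  π_Measles·L_Measles = 0.52 × 0.19 = 0.0988
  π_Cold·L_Cold = 0.24 × 0.14 = 0.0336
Normaliser: 0.0648 + 0.0988 + 0.0336 = 0.1972
P(Condition Measles | data) ≈ 0.5010

0.5010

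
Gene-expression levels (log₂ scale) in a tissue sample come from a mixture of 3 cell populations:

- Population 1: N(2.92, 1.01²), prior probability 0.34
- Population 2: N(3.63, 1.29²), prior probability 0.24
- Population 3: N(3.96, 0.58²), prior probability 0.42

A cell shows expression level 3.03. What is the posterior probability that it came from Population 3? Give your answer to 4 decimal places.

0.2853

The responsibility of component k is w_k f_k(x) divided by Σ_j w_j f_j(x).
Evaluate each component's likelihood at the observed value:
  L_1 = (1/(1.01·√(2π)))·exp(−(3.03−2.92)²/(2·1.01²)) = 0.394992·exp(-0.00593) = 0.392657
  L_2 = (1/(1.29·√(2π)))·exp(−(3.03−3.63)²/(2·1.29²)) = 0.309258·exp(-0.10817) = 0.277552
  L_3 = (1/(0.58·√(2π)))·exp(−(3.03−3.96)²/(2·0.58²)) = 0.687832·exp(-1.28552) = 0.190189
Weight by the priors:
  w_1·L_1 = 0.34 × 0.392657 = 0.133503
  w_2·L_2 = 0.24 × 0.277552 = 0.0666125
  w_3·L_3 = 0.42 × 0.190189 = 0.0798796
Normaliser: 0.133503 + 0.0666125 + 0.0798796 = 0.279995
P(Population 3 | x) ≈ 0.2853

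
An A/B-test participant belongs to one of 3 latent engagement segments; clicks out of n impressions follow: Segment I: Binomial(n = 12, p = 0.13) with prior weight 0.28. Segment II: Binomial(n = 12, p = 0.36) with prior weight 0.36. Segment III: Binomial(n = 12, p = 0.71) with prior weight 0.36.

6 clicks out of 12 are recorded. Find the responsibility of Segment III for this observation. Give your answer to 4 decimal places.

0.3351

P(component k | x) = w_k·f_k(x) / marginal(x), where marginal(x) = Σ_j w_j·f_j(x).
Binomial probabilities:
  L_I = C(12,6)·0.13^6·0.87^6 = 924·4.82681e-06·0.433626 = 0.00193396
  L_II = C(12,6)·0.36^6·0.64^6 = 924·0.00217678·0.0687195 = 0.138219
  L_III = C(12,6)·0.71^6·0.29^6 = 924·0.1281·0.000594823 = 0.0704061
Multiply by the mixture weights:
  w_I·L_I = 0.28 × 0.00193396 = 0.000541509
  w_II·L_II = 0.36 × 0.138219 = 0.0497587
  w_III·L_III = 0.36 × 0.0704061 = 0.0253462
Denominator: 0.000541509 + 0.0497587 + 0.0253462 = 0.0756464
Responsibility of Segment III: 0.0253462 / 0.0756464 ≈ 0.3351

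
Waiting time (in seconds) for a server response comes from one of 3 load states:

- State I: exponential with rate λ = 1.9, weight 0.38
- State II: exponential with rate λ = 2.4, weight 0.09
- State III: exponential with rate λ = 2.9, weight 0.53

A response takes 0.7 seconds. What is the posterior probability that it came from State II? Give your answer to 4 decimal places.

0.0930

By Bayes' theorem, P(k | x) = π_k f_k(x) / Σ_j π_j f_j(x).
Evaluate each component's likelihood at the observed value:
  L_I = 1.9·e^(−1.9·0.7) = 1.9·e^(−1.3300) = 0.502507
  L_II = 2.4·e^(−2.4·0.7) = 2.4·e^(−1.6800) = 0.447298
  L_III = 2.9·e^(−2.9·0.7) = 2.9·e^(−2.0300) = 0.380873
Prior × likelihood for each component:
  π_I·L_I = 0.38 × 0.502507 = 0.190953
  π_II·L_II = 0.09 × 0.447298 = 0.0402568
  π_III·L_III = 0.53 × 0.380873 = 0.201863
Evidence: 0.190953 + 0.0402568 + 0.201863 = 0.433072
Responsibility of State II: 0.0402568 / 0.433072 ≈ 0.0930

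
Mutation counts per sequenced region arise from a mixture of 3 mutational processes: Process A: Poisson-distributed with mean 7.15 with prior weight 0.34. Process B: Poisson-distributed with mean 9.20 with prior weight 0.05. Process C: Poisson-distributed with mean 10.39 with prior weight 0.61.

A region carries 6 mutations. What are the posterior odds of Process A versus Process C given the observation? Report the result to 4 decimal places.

1.5115

Only the two components matter; the odds are (w_i f_i(x)) / (w_j f_j(x)).
Poisson probabilities:
  f_A = 0.145646
  f_B = 0.0850913
  f_C = 0.0537083
Posterior odds = (w_A·f_A) / (w_C·f_C) = (0.34·0.145646) / (0.61·0.0537083) = 0.0495196 / 0.032762 ≈ 1.5115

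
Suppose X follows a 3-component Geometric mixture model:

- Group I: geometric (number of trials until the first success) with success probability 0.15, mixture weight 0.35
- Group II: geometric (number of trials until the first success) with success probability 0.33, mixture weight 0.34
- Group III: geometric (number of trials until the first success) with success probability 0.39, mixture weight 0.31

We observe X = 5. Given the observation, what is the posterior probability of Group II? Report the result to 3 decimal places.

0.339

Apply Bayes' rule: the posterior for each component is proportional to its prior times its likelihood at x.
Component likelihoods at x = 5:
  f_I = 0.15·(1−0.15)^4 = 0.15·0.522006 = 0.0783009
  f_II = 0.33·(1−0.33)^4 = 0.33·0.201511 = 0.0664987
  f_III = 0.39·(1−0.39)^4 = 0.39·0.138458 = 0.0539988
Weight by the priors:
  w_I·f_I = 0.35 × 0.0783009 = 0.0274053
  w_II·f_II = 0.34 × 0.0664987 = 0.0226096
  w_III·f_III = 0.31 × 0.0539988 = 0.0167396
Marginal: 0.0274053 + 0.0226096 + 0.0167396 = 0.0667545
Responsibility of Group II: 0.0226096 / 0.0667545 ≈ 0.339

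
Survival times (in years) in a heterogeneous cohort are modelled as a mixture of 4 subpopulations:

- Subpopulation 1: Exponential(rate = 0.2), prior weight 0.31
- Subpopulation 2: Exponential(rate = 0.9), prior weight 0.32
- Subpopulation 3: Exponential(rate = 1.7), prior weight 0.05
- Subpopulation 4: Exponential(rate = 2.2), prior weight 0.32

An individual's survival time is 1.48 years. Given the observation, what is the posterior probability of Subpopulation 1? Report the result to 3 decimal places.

The responsibility of component k is w_k f_k(x) divided by Σ_j w_j f_j(x).
Exponential densities:
  L_1 = 0.2·e^(−0.2·1.48) = 0.2·e^(−0.2960) = 0.148757
  L_2 = 0.9·e^(−0.9·1.48) = 0.9·e^(−1.3320) = 0.237554
  L_3 = 1.7·e^(−1.7·1.48) = 1.7·e^(−2.5160) = 0.13733
  L_4 = 2.2·e^(−2.2·1.48) = 2.2·e^(−3.2560) = 0.084793
Unnormalised posteriors:
  w_1·L_1 = 0.31 × 0.148757 = 0.0461148
  w_2·L_2 = 0.32 × 0.237554 = 0.0760173
  w_3·L_3 = 0.05 × 0.13733 = 0.00686648
  w_4·L_4 = 0.32 × 0.084793 = 0.0271338
Sum: 0.0461148 + 0.0760173 + 0.00686648 + 0.0271338 = 0.156132
P(Subpopulation 1 | 1.48 years) = 0.0461148 / 0.156132 ≈ 0.295

0.295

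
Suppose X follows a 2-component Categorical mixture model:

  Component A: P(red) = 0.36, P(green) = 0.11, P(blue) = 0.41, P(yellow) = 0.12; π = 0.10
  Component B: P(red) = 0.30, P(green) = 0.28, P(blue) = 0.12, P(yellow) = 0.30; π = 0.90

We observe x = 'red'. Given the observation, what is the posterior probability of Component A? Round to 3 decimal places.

By Bayes' theorem, P(k | x) = π_k f_k(x) / Σ_j π_j f_j(x).
Categorical probabilities:
  p_A = P(red | comp) = 0.36
  p_B = P(red | comp) = 0.30
Prior × likelihood for each component:
  π_A·p_A = 0.10 × 0.36 = 0.036
  π_B·p_B = 0.90 × 0.3 = 0.27
Sum: 0.036 + 0.27 = 0.306
So the posterior for Component A is 0.036 / 0.306 ≈ 0.118.

0.118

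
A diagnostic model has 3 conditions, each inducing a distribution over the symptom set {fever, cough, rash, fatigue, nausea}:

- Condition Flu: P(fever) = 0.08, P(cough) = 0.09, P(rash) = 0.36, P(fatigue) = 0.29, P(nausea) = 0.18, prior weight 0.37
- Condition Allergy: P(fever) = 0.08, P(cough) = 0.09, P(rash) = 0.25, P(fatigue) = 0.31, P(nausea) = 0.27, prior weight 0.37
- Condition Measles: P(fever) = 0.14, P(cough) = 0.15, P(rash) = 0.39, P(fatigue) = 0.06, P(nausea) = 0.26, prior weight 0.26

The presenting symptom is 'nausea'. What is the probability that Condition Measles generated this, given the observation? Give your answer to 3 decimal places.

0.289

Posterior ∝ prior × likelihood, so P(k | x) ∝ P(Z=k) f_k(x); normalise over all components.
Component likelihoods at x = 'nausea':
  p_Flu = 0.18
  p_Allergy = 0.27
  p_Measles = 0.26
Unnormalised posteriors:
  P(Z=Flu)·p_Flu = 0.37 × 0.18 = 0.0666
  P(Z=Allergy)·p_Allergy = 0.37 × 0.27 = 0.0999
  P(Z=Measles)·p_Measles = 0.26 × 0.26 = 0.0676
Sum: 0.0666 + 0.0999 + 0.0676 = 0.2341
So the posterior for Condition Measles is 0.0676 / 0.2341 ≈ 0.289.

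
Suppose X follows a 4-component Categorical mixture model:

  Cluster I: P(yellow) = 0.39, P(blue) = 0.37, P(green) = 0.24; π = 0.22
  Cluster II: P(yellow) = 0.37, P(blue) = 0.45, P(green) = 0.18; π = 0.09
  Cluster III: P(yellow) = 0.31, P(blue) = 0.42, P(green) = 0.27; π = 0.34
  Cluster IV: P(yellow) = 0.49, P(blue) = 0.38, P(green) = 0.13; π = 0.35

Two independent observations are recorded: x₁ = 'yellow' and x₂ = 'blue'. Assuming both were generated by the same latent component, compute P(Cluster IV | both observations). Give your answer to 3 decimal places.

P(component k | x) = P(Z=k)·f_k(x) / marginal(x), where marginal(x) = Σ_j P(Z=j)·f_j(x).
Since both observations come from the same component, the likelihood for component k is f_k(x₁)·f_k(x₂).
  p_I = [P(yellow | comp) = 0.39] × [0.37] = 0.1443
  p_II = [P(yellow | comp) = 0.37] × [0.45] = 0.1665
  p_III = [P(yellow | comp) = 0.31] × [0.42] = 0.1302
  p_IV = [P(yellow | comp) = 0.49] × [0.38] = 0.1862
Unnormalised posteriors:
  P(Z=I)·p_I = 0.22 × 0.1443 = 0.031746
  P(Z=II)·p_II = 0.09 × 0.1665 = 0.014985
  P(Z=III)·p_III = 0.34 × 0.1302 = 0.044268
  P(Z=IV)·p_IV = 0.35 × 0.1862 = 0.06517
Normaliser: 0.031746 + 0.014985 + 0.044268 + 0.06517 = 0.156169
P(Cluster IV | x₁, x₂) ≈ 0.417

0.417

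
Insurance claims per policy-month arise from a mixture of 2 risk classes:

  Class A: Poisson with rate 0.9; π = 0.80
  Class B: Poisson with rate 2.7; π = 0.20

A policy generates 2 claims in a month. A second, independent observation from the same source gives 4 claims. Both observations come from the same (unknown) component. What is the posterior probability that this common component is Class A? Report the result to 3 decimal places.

0.167

By Bayes' theorem, P(k | x) = w_k f_k(x) / Σ_j w_j f_j(x).
Since both observations come from the same component, the likelihood for component k is f_k(x₁)·f_k(x₂).
  f_A = [0.164661] × [0.0111146] = 0.00183014
  f_B = [0.244964] × [0.148816] = 0.0364545
Prior × likelihood for each component:
  w_A·f_A = 0.80 × 0.00183014 = 0.00146411
  w_B·f_B = 0.20 × 0.0364545 = 0.0072909
Marginal: 0.00146411 + 0.0072909 = 0.00875501
P(Class A | x₁,x₂) = 0.00146411 / 0.00875501 ≈ 0.167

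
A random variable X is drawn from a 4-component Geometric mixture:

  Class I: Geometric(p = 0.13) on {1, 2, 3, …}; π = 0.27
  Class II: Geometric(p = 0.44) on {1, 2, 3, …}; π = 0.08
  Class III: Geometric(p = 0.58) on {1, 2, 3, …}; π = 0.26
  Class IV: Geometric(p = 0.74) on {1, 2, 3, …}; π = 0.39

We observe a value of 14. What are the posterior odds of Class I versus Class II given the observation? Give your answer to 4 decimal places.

306.2460

Posterior odds = (π_i f_i(x)) / (π_j f_j(x)); the normalising sum cancels.
Geometric probabilities:
  f_I = 0.13·(1−0.13)^13 = 0.13·0.163588 = 0.0212664
  f_II = 0.44·(1−0.44)^13 = 0.44·0.000532653 = 0.000234367
  f_III = 0.58·(1−0.58)^13 = 0.58·1.26544e-05 = 7.33954e-06
  f_IV = 0.74·(1−0.74)^13 = 0.74·2.48115e-08 = 1.83605e-08
Posterior odds = (π_I·f_I) / (π_II·f_II) = (0.27·0.0212664) / (0.08·0.000234367) = 0.00574192 / 1.87494e-05 ≈ 306.2460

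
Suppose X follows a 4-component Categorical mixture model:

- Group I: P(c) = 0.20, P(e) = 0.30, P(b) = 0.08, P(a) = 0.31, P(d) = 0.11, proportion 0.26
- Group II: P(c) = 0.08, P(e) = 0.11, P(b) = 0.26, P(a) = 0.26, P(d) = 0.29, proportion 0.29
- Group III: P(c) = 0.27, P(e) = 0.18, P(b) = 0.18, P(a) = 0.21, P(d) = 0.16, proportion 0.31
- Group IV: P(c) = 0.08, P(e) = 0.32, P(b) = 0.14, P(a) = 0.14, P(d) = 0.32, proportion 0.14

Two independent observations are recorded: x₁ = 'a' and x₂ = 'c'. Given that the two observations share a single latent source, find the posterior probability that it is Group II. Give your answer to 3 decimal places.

0.146

The responsibility of component k is w_k f_k(x) divided by Σ_j w_j f_j(x).
Since both observations come from the same component, the likelihood for component k is f_k(x₁)·f_k(x₂).
  L_I = [0.31] × [0.2] = 0.062
  L_II = [0.26] × [0.08] = 0.0208
  L_III = [0.21] × [0.27] = 0.0567
  L_IV = [0.14] × [0.08] = 0.0112
Weight by the priors:
  w_I·L_I = 0.26 × 0.062 = 0.01612
  w_II·L_II = 0.29 × 0.0208 = 0.006032
  w_III·L_III = 0.31 × 0.0567 = 0.017577
  w_IV·L_IV = 0.14 × 0.0112 = 0.001568
Normaliser: 0.01612 + 0.006032 + 0.017577 + 0.001568 = 0.041297
P(Group II | x) = 0.006032 / 0.041297 ≈ 0.146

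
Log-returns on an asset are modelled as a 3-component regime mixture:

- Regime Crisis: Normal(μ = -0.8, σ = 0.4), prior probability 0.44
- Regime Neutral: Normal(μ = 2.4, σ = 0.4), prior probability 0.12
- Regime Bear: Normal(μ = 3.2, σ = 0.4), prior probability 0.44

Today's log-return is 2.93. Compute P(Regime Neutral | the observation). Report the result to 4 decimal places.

0.1246

By Bayes' theorem, P(k | x) = π_k f_k(x) / Σ_j π_j f_j(x).
Component likelihoods at x = 2.93:
  f_Crisis = (1/(0.4·√(2π)))·exp(−(2.93−-0.8)²/(2·0.4²)) = 0.997356·exp(-43.47781) = 1.30821e-19
  f_Neutral = (1/(0.4·√(2π)))·exp(−(2.93−2.4)²/(2·0.4²)) = 0.997356·exp(-0.87781) = 0.414592
  f_Bear = (1/(0.4·√(2π)))·exp(−(2.93−3.2)²/(2·0.4²)) = 0.997356·exp(-0.22781) = 0.794168
Prior × likelihood for each component:
  π_Crisis·f_Crisis = 0.44 × 1.30821e-19 = 5.7561e-20
  π_Neutral·f_Neutral = 0.12 × 0.414592 = 0.049751
  π_Bear·f_Bear = 0.44 × 0.794168 = 0.349434
Normaliser: 5.7561e-20 + 0.049751 + 0.349434 = 0.399185
P(Regime Neutral | 2.93) = 0.049751 / 0.399185 ≈ 0.1246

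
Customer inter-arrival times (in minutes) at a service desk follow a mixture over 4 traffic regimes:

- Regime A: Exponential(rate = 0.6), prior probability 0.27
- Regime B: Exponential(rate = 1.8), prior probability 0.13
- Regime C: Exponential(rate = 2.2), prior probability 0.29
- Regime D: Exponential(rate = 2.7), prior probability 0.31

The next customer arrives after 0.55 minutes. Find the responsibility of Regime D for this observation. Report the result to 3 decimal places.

0.325

Posterior ∝ prior × likelihood, so P(k | x) ∝ w_k f_k(x); normalise over all components.
Evaluate each component's likelihood at the observed value:
  f_A = 0.431354
  f_B = 0.668838
  f_C = 0.656034
  f_D = 0.611556
Weight by the priors:
  w_A·f_A = 0.27 × 0.431354 = 0.116466
  w_B·f_B = 0.13 × 0.668838 = 0.0869489
  w_C·f_C = 0.29 × 0.656034 = 0.19025
  w_D·f_D = 0.31 × 0.611556 = 0.189582
Normaliser: 0.116466 + 0.0869489 + 0.19025 + 0.189582 = 0.583247
P(Regime D | the observation) ≈ 0.325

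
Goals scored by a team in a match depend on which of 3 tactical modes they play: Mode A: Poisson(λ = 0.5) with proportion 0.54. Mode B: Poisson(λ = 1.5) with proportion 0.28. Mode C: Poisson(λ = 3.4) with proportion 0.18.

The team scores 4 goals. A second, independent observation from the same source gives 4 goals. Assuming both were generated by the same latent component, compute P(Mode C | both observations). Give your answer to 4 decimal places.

0.9091

The responsibility of component k is P(Z=k) f_k(x) divided by Σ_j P(Z=j) f_j(x).
Since both observations come from the same component, the likelihood for component k is f_k(x₁)·f_k(x₂).
  L_A = [e^(−0.5)·0.5^4/4! = 0.00157951] × [0.00157951] = 2.49484e-06
  L_B = [e^(−1.5)·1.5^4/4! = 0.0470665] × [0.0470665] = 0.00221526
  L_C = [e^(−3.4)·3.4^4/4! = 0.185825] × [0.185825] = 0.0345308
Weight by the priors:
  P(Z=A)·L_A = 0.54 × 2.49484e-06 = 1.34721e-06
  P(Z=B)·L_B = 0.28 × 0.00221526 = 0.000620272
  P(Z=C)·L_C = 0.18 × 0.0345308 = 0.00621554
Normaliser: 1.34721e-06 + 0.000620272 + 0.00621554 = 0.00683716
So the posterior for Mode C is 0.00621554 / 0.00683716 ≈ 0.9091.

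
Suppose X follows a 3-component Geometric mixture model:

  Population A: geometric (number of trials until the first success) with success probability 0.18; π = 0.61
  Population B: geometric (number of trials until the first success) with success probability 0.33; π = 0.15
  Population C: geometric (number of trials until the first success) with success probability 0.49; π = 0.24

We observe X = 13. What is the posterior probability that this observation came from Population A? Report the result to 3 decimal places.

Posterior ∝ prior × likelihood, so P(k | x) ∝ π_k f_k(x); normalise over all components.
Component likelihoods at x = 13:
  L_A = 0.18·(1−0.18)^12 = 0.18·0.0924201 = 0.0166356
  L_B = 0.33·(1−0.33)^12 = 0.33·0.00818272 = 0.0027003
  L_C = 0.49·(1−0.49)^12 = 0.49·0.000309629 = 0.000151718
Weight by the priors:
  π_A·L_A = 0.61 × 0.0166356 = 0.0101477
  π_B·L_B = 0.15 × 0.0027003 = 0.000405045
  π_C·L_C = 0.24 × 0.000151718 = 3.64124e-05
Evidence: 0.0101477 + 0.000405045 + 3.64124e-05 = 0.0105892
So the posterior for Population A is 0.0101477 / 0.0105892 ≈ 0.958.

0.958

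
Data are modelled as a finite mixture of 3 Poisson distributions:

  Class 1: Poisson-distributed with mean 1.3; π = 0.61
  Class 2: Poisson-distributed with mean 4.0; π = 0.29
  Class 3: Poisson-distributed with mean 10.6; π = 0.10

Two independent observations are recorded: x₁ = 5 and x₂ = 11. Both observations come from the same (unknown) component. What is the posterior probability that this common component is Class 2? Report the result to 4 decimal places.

By Bayes' theorem, P(k | x) = π_k f_k(x) / Σ_j π_j f_j(x).
Since both observations come from the same component, the likelihood for component k is f_k(x₁)·f_k(x₂).
  L_1 = [e^(−1.3)·1.3^5/5! = 0.00843243] × [1.2236e-07] = 1.03179e-09
  L_2 = [e^(−4.0)·4.0^5/5! = 0.156293] × [0.00192454] = 0.000300793
  L_3 = [e^(−10.6)·10.6^5/5! = 0.027786] × [0.118492] = 0.00329241
Multiply by the mixture weights:
  π_1·L_1 = 0.61 × 1.03179e-09 = 6.29391e-10
  π_2·L_2 = 0.29 × 0.000300793 = 8.72298e-05
  π_3·L_3 = 0.10 × 0.00329241 = 0.000329241
Denominator: 6.29391e-10 + 8.72298e-05 + 0.000329241 = 0.000416471
P(Class 2 | x₁, x₂) = 8.72298e-05 / 0.000416471 ≈ 0.2094

0.2094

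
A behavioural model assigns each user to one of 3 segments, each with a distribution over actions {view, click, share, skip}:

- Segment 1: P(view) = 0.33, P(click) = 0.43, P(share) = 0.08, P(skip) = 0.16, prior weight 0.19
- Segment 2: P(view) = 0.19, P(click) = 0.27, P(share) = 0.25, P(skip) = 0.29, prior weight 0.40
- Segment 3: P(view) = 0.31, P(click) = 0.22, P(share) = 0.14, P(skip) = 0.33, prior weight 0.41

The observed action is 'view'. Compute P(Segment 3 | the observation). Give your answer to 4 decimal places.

0.4782

P(component k | x) = P(Z=k)·f_k(x) / marginal(x), where marginal(x) = Σ_j P(Z=j)·f_j(x).
Categorical probabilities:
  L_1 = P(view | comp) = 0.33
  L_2 = P(view | comp) = 0.19
  L_3 = P(view | comp) = 0.31
Prior × likelihood for each component:
  P(Z=1)·L_1 = 0.19 × 0.33 = 0.0627
  P(Z=2)·L_2 = 0.40 × 0.19 = 0.076
  P(Z=3)·L_3 = 0.41 × 0.31 = 0.1271
Denominator: 0.0627 + 0.076 + 0.1271 = 0.2658
P(Segment 3 | x) = 0.1271 / 0.2658 ≈ 0.4782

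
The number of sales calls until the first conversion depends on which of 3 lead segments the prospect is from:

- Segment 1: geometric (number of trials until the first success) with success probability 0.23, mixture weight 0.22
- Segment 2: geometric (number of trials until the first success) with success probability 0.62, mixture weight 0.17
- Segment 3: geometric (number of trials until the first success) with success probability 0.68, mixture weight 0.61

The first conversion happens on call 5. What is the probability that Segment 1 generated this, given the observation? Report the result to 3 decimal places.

By Bayes' theorem, P(k | x) = π_k f_k(x) / Σ_j π_j f_j(x).
Evaluate each component's likelihood at the observed value:
  p_1 = 0.080852
  p_2 = 0.0129278
  p_3 = 0.00713032
Multiply by the mixture weights:
  π_1·p_1 = 0.22 × 0.080852 = 0.0177874
  π_2·p_2 = 0.17 × 0.0129278 = 0.00219773
  π_3·p_3 = 0.61 × 0.00713032 = 0.00434949
Evidence: 0.0177874 + 0.00219773 + 0.00434949 = 0.0243347
P(Segment 1 | 5) ≈ 0.731

0.731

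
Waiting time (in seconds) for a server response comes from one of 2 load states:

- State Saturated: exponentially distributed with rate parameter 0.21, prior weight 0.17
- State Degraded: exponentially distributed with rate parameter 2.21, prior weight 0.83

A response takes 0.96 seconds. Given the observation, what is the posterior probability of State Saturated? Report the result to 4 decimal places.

P(component k | x) = π_k·f_k(x) / marginal(x), where marginal(x) = Σ_j π_j·f_j(x).
Component likelihoods at x = 0.96 seconds:
  L_Saturated = 0.21·e^(−0.21·0.96) = 0.21·e^(−0.2016) = 0.171659
  L_Degraded = 2.21·e^(−2.21·0.96) = 2.21·e^(−2.1216) = 0.264846
Weight by the priors:
  π_Saturated·L_Saturated = 0.17 × 0.171659 = 0.029182
  π_Degraded·L_Degraded = 0.83 × 0.264846 = 0.219822
Marginal: 0.029182 + 0.219822 = 0.249004
P(State Saturated | 0.96 seconds) ≈ 0.1172

0.1172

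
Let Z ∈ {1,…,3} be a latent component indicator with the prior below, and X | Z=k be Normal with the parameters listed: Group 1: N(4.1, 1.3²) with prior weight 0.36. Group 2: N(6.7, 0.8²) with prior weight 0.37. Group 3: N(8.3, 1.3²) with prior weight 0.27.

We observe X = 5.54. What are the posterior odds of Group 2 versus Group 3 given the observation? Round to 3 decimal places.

Since P(k|x) ∝ π_k f_k(x), the posterior odds are π_i f_i(x) / (π_j f_j(x)).
Normal densities:
  f_1 = 0.166162
  f_2 = 0.174288
  f_3 = 0.0322244
Odds = (0.37/0.27) × (0.174288/0.0322244) = 1.37037 × 5.40857 ≈ 7.412

7.412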